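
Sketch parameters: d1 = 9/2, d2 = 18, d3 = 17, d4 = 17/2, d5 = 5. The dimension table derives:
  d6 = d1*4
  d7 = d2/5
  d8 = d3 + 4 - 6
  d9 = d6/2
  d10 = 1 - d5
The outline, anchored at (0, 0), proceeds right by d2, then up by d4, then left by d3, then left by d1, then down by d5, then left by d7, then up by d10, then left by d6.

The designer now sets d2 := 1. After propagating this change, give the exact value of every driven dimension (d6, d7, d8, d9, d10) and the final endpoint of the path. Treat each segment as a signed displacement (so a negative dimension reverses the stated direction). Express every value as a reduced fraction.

d6 = 18
d7 = 1/5
d8 = 15
d9 = 9
d10 = -4
endpoint = (-387/10, -1/2)

Apply edit: d2 := 1
  d6 = d1*4 = 18
  d7 = d2/5 = 1/5
  d8 = d3 + 4 - 6 = 15
  d9 = d6/2 = 9
  d10 = 1 - d5 = -4
Walk from origin (0, 0):
  seg 1: right by d2 = 1 → (1, 0)
  seg 2: up by d4 = 17/2 → (1, 17/2)
  seg 3: left by d3 = 17 → (-16, 17/2)
  seg 4: left by d1 = 9/2 → (-41/2, 17/2)
  seg 5: down by d5 = 5 → (-41/2, 7/2)
  seg 6: left by d7 = 1/5 → (-207/10, 7/2)
  seg 7: up by d10 = -4 → (-207/10, -1/2)
  seg 8: left by d6 = 18 → (-387/10, -1/2)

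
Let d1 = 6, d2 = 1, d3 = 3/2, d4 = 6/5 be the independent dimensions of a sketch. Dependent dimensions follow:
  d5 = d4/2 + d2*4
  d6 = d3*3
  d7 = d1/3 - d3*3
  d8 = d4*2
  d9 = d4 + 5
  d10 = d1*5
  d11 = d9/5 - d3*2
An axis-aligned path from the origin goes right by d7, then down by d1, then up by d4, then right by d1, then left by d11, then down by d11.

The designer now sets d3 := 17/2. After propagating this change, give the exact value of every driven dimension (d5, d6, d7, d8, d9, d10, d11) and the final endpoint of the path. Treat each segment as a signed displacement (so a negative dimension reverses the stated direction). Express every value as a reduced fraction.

Apply edit: d3 := 17/2
  d5 = d4/2 + d2*4 = 23/5
  d6 = d3*3 = 51/2
  d7 = d1/3 - d3*3 = -47/2
  d8 = d4*2 = 12/5
  d9 = d4 + 5 = 31/5
  d10 = d1*5 = 30
  d11 = d9/5 - d3*2 = -394/25
Walk from origin (0, 0):
  seg 1: right by d7 = -47/2 → (-47/2, 0)
  seg 2: down by d1 = 6 → (-47/2, -6)
  seg 3: up by d4 = 6/5 → (-47/2, -24/5)
  seg 4: right by d1 = 6 → (-35/2, -24/5)
  seg 5: left by d11 = -394/25 → (-87/50, -24/5)
  seg 6: down by d11 = -394/25 → (-87/50, 274/25)

d5 = 23/5
d6 = 51/2
d7 = -47/2
d8 = 12/5
d9 = 31/5
d10 = 30
d11 = -394/25
endpoint = (-87/50, 274/25)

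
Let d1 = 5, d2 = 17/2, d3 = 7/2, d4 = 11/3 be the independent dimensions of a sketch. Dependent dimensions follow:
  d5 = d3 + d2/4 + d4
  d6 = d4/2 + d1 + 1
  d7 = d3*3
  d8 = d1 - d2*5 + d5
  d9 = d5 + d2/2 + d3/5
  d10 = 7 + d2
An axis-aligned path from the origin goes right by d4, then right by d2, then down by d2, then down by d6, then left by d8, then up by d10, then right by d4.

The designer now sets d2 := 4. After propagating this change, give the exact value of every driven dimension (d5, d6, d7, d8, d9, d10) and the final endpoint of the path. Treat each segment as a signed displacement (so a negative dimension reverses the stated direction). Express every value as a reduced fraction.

d5 = 49/6
d6 = 47/6
d7 = 21/2
d8 = -41/6
d9 = 163/15
d10 = 11
endpoint = (109/6, -5/6)

Apply edit: d2 := 4
  d5 = d3 + d2/4 + d4 = 49/6
  d6 = d4/2 + d1 + 1 = 47/6
  d7 = d3*3 = 21/2
  d8 = d1 - d2*5 + d5 = -41/6
  d9 = d5 + d2/2 + d3/5 = 163/15
  d10 = 7 + d2 = 11
Walk from origin (0, 0):
  seg 1: right by d4 = 11/3 → (11/3, 0)
  seg 2: right by d2 = 4 → (23/3, 0)
  seg 3: down by d2 = 4 → (23/3, -4)
  seg 4: down by d6 = 47/6 → (23/3, -71/6)
  seg 5: left by d8 = -41/6 → (29/2, -71/6)
  seg 6: up by d10 = 11 → (29/2, -5/6)
  seg 7: right by d4 = 11/3 → (109/6, -5/6)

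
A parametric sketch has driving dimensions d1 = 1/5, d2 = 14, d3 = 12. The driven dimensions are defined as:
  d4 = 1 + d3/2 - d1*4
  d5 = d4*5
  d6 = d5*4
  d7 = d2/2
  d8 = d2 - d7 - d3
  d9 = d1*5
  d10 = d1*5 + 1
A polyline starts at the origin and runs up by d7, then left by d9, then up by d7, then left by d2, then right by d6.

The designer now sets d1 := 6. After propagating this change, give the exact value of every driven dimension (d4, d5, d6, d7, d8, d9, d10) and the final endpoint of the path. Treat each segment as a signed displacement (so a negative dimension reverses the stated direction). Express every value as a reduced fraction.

Apply edit: d1 := 6
  d4 = 1 + d3/2 - d1*4 = -17
  d5 = d4*5 = -85
  d6 = d5*4 = -340
  d7 = d2/2 = 7
  d8 = d2 - d7 - d3 = -5
  d9 = d1*5 = 30
  d10 = d1*5 + 1 = 31
Walk from origin (0, 0):
  seg 1: up by d7 = 7 → (0, 7)
  seg 2: left by d9 = 30 → (-30, 7)
  seg 3: up by d7 = 7 → (-30, 14)
  seg 4: left by d2 = 14 → (-44, 14)
  seg 5: right by d6 = -340 → (-384, 14)

d4 = -17
d5 = -85
d6 = -340
d7 = 7
d8 = -5
d9 = 30
d10 = 31
endpoint = (-384, 14)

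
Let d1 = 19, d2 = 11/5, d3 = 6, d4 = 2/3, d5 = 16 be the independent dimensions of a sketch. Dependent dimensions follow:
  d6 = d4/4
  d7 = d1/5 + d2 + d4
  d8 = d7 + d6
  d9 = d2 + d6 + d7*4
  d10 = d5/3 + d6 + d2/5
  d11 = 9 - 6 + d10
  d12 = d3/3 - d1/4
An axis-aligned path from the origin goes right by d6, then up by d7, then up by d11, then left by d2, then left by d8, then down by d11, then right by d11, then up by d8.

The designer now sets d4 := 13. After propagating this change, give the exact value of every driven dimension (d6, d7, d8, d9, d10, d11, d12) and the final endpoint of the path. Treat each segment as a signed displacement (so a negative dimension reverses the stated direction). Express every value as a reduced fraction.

Apply edit: d4 := 13
  d6 = d4/4 = 13/4
  d7 = d1/5 + d2 + d4 = 19
  d8 = d7 + d6 = 89/4
  d9 = d2 + d6 + d7*4 = 1629/20
  d10 = d5/3 + d6 + d2/5 = 2707/300
  d11 = 9 - 6 + d10 = 3607/300
  d12 = d3/3 - d1/4 = -11/4
Walk from origin (0, 0):
  seg 1: right by d6 = 13/4 → (13/4, 0)
  seg 2: up by d7 = 19 → (13/4, 19)
  seg 3: up by d11 = 3607/300 → (13/4, 9307/300)
  seg 4: left by d2 = 11/5 → (21/20, 9307/300)
  seg 5: left by d8 = 89/4 → (-106/5, 9307/300)
  seg 6: down by d11 = 3607/300 → (-106/5, 19)
  seg 7: right by d11 = 3607/300 → (-2753/300, 19)
  seg 8: up by d8 = 89/4 → (-2753/300, 165/4)

d6 = 13/4
d7 = 19
d8 = 89/4
d9 = 1629/20
d10 = 2707/300
d11 = 3607/300
d12 = -11/4
endpoint = (-2753/300, 165/4)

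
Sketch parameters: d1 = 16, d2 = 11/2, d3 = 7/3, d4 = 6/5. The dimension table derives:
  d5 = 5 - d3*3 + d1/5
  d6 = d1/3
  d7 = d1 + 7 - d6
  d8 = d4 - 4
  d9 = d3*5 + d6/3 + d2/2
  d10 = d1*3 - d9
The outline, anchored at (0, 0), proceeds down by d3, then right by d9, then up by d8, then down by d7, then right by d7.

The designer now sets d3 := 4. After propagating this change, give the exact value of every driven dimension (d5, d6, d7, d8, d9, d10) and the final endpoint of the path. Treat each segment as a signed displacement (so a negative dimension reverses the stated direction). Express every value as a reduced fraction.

d5 = -19/5
d6 = 16/3
d7 = 53/3
d8 = -14/5
d9 = 883/36
d10 = 845/36
endpoint = (1519/36, -367/15)

Apply edit: d3 := 4
  d5 = 5 - d3*3 + d1/5 = -19/5
  d6 = d1/3 = 16/3
  d7 = d1 + 7 - d6 = 53/3
  d8 = d4 - 4 = -14/5
  d9 = d3*5 + d6/3 + d2/2 = 883/36
  d10 = d1*3 - d9 = 845/36
Walk from origin (0, 0):
  seg 1: down by d3 = 4 → (0, -4)
  seg 2: right by d9 = 883/36 → (883/36, -4)
  seg 3: up by d8 = -14/5 → (883/36, -34/5)
  seg 4: down by d7 = 53/3 → (883/36, -367/15)
  seg 5: right by d7 = 53/3 → (1519/36, -367/15)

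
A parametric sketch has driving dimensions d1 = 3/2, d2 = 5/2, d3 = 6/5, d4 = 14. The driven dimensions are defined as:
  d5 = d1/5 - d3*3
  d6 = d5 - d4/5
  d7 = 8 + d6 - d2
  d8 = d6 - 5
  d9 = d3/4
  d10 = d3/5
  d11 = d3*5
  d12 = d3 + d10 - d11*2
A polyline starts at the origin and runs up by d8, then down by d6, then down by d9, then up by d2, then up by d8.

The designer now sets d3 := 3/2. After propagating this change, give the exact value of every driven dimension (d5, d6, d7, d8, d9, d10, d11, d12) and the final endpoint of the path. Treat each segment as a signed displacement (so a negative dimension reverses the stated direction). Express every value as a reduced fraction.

d5 = -21/5
d6 = -7
d7 = -3/2
d8 = -12
d9 = 3/8
d10 = 3/10
d11 = 15/2
d12 = -66/5
endpoint = (0, -119/8)

Apply edit: d3 := 3/2
  d5 = d1/5 - d3*3 = -21/5
  d6 = d5 - d4/5 = -7
  d7 = 8 + d6 - d2 = -3/2
  d8 = d6 - 5 = -12
  d9 = d3/4 = 3/8
  d10 = d3/5 = 3/10
  d11 = d3*5 = 15/2
  d12 = d3 + d10 - d11*2 = -66/5
Walk from origin (0, 0):
  seg 1: up by d8 = -12 → (0, -12)
  seg 2: down by d6 = -7 → (0, -5)
  seg 3: down by d9 = 3/8 → (0, -43/8)
  seg 4: up by d2 = 5/2 → (0, -23/8)
  seg 5: up by d8 = -12 → (0, -119/8)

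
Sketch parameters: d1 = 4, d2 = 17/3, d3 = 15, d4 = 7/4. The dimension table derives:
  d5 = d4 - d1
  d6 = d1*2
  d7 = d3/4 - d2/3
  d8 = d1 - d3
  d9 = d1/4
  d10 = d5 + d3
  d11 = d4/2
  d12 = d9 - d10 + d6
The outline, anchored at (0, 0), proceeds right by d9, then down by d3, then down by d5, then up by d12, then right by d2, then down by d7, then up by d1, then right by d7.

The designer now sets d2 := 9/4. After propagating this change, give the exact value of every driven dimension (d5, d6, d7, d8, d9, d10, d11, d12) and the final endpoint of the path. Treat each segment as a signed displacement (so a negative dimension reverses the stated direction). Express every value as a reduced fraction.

d5 = -9/4
d6 = 8
d7 = 3
d8 = -11
d9 = 1
d10 = 51/4
d11 = 7/8
d12 = -15/4
endpoint = (25/4, -31/2)

Apply edit: d2 := 9/4
  d5 = d4 - d1 = -9/4
  d6 = d1*2 = 8
  d7 = d3/4 - d2/3 = 3
  d8 = d1 - d3 = -11
  d9 = d1/4 = 1
  d10 = d5 + d3 = 51/4
  d11 = d4/2 = 7/8
  d12 = d9 - d10 + d6 = -15/4
Walk from origin (0, 0):
  seg 1: right by d9 = 1 → (1, 0)
  seg 2: down by d3 = 15 → (1, -15)
  seg 3: down by d5 = -9/4 → (1, -51/4)
  seg 4: up by d12 = -15/4 → (1, -33/2)
  seg 5: right by d2 = 9/4 → (13/4, -33/2)
  seg 6: down by d7 = 3 → (13/4, -39/2)
  seg 7: up by d1 = 4 → (13/4, -31/2)
  seg 8: right by d7 = 3 → (25/4, -31/2)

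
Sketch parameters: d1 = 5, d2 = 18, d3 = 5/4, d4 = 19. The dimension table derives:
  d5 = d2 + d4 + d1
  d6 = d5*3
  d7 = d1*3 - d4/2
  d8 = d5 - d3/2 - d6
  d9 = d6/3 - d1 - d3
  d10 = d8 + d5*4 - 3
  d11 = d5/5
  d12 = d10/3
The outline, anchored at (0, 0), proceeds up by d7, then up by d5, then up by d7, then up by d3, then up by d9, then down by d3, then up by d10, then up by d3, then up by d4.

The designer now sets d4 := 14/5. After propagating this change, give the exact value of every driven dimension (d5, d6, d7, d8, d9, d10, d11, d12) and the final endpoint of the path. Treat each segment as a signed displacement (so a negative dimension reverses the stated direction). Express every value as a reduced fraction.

Apply edit: d4 := 14/5
  d5 = d2 + d4 + d1 = 129/5
  d6 = d5*3 = 387/5
  d7 = d1*3 - d4/2 = 68/5
  d8 = d5 - d3/2 - d6 = -2089/40
  d9 = d6/3 - d1 - d3 = 391/20
  d10 = d8 + d5*4 - 3 = 1919/40
  d11 = d5/5 = 129/25
  d12 = d10/3 = 1919/120
Walk from origin (0, 0):
  seg 1: up by d7 = 68/5 → (0, 68/5)
  seg 2: up by d5 = 129/5 → (0, 197/5)
  seg 3: up by d7 = 68/5 → (0, 53)
  seg 4: up by d3 = 5/4 → (0, 217/4)
  seg 5: up by d9 = 391/20 → (0, 369/5)
  seg 6: down by d3 = 5/4 → (0, 1451/20)
  seg 7: up by d10 = 1919/40 → (0, 4821/40)
  seg 8: up by d3 = 5/4 → (0, 4871/40)
  seg 9: up by d4 = 14/5 → (0, 4983/40)

d5 = 129/5
d6 = 387/5
d7 = 68/5
d8 = -2089/40
d9 = 391/20
d10 = 1919/40
d11 = 129/25
d12 = 1919/120
endpoint = (0, 4983/40)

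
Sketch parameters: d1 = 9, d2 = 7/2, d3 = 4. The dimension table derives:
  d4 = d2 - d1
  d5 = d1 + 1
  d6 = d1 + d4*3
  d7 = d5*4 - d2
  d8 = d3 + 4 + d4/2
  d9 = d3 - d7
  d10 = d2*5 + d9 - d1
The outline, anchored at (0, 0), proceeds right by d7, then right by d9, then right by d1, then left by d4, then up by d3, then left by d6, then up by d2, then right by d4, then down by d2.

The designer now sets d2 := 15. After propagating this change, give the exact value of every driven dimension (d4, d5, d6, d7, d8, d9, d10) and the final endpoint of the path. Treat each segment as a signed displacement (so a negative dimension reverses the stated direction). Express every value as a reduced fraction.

Apply edit: d2 := 15
  d4 = d2 - d1 = 6
  d5 = d1 + 1 = 10
  d6 = d1 + d4*3 = 27
  d7 = d5*4 - d2 = 25
  d8 = d3 + 4 + d4/2 = 11
  d9 = d3 - d7 = -21
  d10 = d2*5 + d9 - d1 = 45
Walk from origin (0, 0):
  seg 1: right by d7 = 25 → (25, 0)
  seg 2: right by d9 = -21 → (4, 0)
  seg 3: right by d1 = 9 → (13, 0)
  seg 4: left by d4 = 6 → (7, 0)
  seg 5: up by d3 = 4 → (7, 4)
  seg 6: left by d6 = 27 → (-20, 4)
  seg 7: up by d2 = 15 → (-20, 19)
  seg 8: right by d4 = 6 → (-14, 19)
  seg 9: down by d2 = 15 → (-14, 4)

d4 = 6
d5 = 10
d6 = 27
d7 = 25
d8 = 11
d9 = -21
d10 = 45
endpoint = (-14, 4)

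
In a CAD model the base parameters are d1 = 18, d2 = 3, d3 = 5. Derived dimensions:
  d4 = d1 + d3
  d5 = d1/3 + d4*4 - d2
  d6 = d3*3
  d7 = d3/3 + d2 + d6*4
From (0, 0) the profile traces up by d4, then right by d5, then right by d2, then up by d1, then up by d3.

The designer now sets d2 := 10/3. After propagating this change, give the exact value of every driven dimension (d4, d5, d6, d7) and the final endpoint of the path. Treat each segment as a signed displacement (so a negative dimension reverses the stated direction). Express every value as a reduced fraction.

d4 = 23
d5 = 284/3
d6 = 15
d7 = 65
endpoint = (98, 46)

Apply edit: d2 := 10/3
  d4 = d1 + d3 = 23
  d5 = d1/3 + d4*4 - d2 = 284/3
  d6 = d3*3 = 15
  d7 = d3/3 + d2 + d6*4 = 65
Walk from origin (0, 0):
  seg 1: up by d4 = 23 → (0, 23)
  seg 2: right by d5 = 284/3 → (284/3, 23)
  seg 3: right by d2 = 10/3 → (98, 23)
  seg 4: up by d1 = 18 → (98, 41)
  seg 5: up by d3 = 5 → (98, 46)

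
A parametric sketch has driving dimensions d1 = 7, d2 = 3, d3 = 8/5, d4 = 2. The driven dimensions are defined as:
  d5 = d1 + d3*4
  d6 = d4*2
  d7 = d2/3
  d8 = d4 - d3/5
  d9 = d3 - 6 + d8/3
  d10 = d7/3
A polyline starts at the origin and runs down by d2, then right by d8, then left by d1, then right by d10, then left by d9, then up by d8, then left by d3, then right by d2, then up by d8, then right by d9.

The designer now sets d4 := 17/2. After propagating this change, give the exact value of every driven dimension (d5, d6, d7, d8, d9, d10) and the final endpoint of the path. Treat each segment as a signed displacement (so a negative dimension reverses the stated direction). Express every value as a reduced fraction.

Apply edit: d4 := 17/2
  d5 = d1 + d3*4 = 67/5
  d6 = d4*2 = 17
  d7 = d2/3 = 1
  d8 = d4 - d3/5 = 409/50
  d9 = d3 - 6 + d8/3 = -251/150
  d10 = d7/3 = 1/3
Walk from origin (0, 0):
  seg 1: down by d2 = 3 → (0, -3)
  seg 2: right by d8 = 409/50 → (409/50, -3)
  seg 3: left by d1 = 7 → (59/50, -3)
  seg 4: right by d10 = 1/3 → (227/150, -3)
  seg 5: left by d9 = -251/150 → (239/75, -3)
  seg 6: up by d8 = 409/50 → (239/75, 259/50)
  seg 7: left by d3 = 8/5 → (119/75, 259/50)
  seg 8: right by d2 = 3 → (344/75, 259/50)
  seg 9: up by d8 = 409/50 → (344/75, 334/25)
  seg 10: right by d9 = -251/150 → (437/150, 334/25)

d5 = 67/5
d6 = 17
d7 = 1
d8 = 409/50
d9 = -251/150
d10 = 1/3
endpoint = (437/150, 334/25)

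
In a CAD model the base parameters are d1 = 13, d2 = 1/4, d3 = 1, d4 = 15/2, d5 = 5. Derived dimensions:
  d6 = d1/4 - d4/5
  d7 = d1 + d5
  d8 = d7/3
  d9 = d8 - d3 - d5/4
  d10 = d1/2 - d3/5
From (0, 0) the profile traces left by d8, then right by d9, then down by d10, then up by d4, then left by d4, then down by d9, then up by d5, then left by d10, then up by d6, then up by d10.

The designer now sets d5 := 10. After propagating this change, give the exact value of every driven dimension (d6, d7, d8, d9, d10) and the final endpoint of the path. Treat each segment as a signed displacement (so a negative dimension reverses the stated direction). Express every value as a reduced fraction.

Apply edit: d5 := 10
  d6 = d1/4 - d4/5 = 7/4
  d7 = d1 + d5 = 23
  d8 = d7/3 = 23/3
  d9 = d8 - d3 - d5/4 = 25/6
  d10 = d1/2 - d3/5 = 63/10
Walk from origin (0, 0):
  seg 1: left by d8 = 23/3 → (-23/3, 0)
  seg 2: right by d9 = 25/6 → (-7/2, 0)
  seg 3: down by d10 = 63/10 → (-7/2, -63/10)
  seg 4: up by d4 = 15/2 → (-7/2, 6/5)
  seg 5: left by d4 = 15/2 → (-11, 6/5)
  seg 6: down by d9 = 25/6 → (-11, -89/30)
  seg 7: up by d5 = 10 → (-11, 211/30)
  seg 8: left by d10 = 63/10 → (-173/10, 211/30)
  seg 9: up by d6 = 7/4 → (-173/10, 527/60)
  seg 10: up by d10 = 63/10 → (-173/10, 181/12)

d6 = 7/4
d7 = 23
d8 = 23/3
d9 = 25/6
d10 = 63/10
endpoint = (-173/10, 181/12)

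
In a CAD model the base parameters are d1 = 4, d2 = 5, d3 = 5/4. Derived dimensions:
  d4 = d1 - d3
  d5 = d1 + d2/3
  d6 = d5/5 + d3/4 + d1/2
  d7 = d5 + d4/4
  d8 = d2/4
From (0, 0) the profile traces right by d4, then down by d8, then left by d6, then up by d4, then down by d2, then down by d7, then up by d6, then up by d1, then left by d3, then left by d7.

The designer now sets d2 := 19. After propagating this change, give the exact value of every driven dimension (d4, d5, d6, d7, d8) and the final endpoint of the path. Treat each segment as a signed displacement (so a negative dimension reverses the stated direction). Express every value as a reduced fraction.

d4 = 11/4
d5 = 31/3
d6 = 1051/240
d7 = 529/48
d8 = 19/4
endpoint = (-139/10, -2837/120)

Apply edit: d2 := 19
  d4 = d1 - d3 = 11/4
  d5 = d1 + d2/3 = 31/3
  d6 = d5/5 + d3/4 + d1/2 = 1051/240
  d7 = d5 + d4/4 = 529/48
  d8 = d2/4 = 19/4
Walk from origin (0, 0):
  seg 1: right by d4 = 11/4 → (11/4, 0)
  seg 2: down by d8 = 19/4 → (11/4, -19/4)
  seg 3: left by d6 = 1051/240 → (-391/240, -19/4)
  seg 4: up by d4 = 11/4 → (-391/240, -2)
  seg 5: down by d2 = 19 → (-391/240, -21)
  seg 6: down by d7 = 529/48 → (-391/240, -1537/48)
  seg 7: up by d6 = 1051/240 → (-391/240, -3317/120)
  seg 8: up by d1 = 4 → (-391/240, -2837/120)
  seg 9: left by d3 = 5/4 → (-691/240, -2837/120)
  seg 10: left by d7 = 529/48 → (-139/10, -2837/120)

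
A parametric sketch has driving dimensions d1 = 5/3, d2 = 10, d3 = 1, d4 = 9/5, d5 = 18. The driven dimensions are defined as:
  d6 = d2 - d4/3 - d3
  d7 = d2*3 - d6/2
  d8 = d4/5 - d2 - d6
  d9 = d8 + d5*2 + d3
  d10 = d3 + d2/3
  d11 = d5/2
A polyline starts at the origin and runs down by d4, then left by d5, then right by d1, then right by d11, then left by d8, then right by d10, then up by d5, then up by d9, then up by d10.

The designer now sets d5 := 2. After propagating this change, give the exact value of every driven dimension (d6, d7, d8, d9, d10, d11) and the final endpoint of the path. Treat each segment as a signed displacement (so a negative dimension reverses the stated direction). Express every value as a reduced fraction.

d6 = 42/5
d7 = 129/5
d8 = -451/25
d9 = -326/25
d10 = 13/3
d11 = 1
endpoint = (576/25, -638/75)

Apply edit: d5 := 2
  d6 = d2 - d4/3 - d3 = 42/5
  d7 = d2*3 - d6/2 = 129/5
  d8 = d4/5 - d2 - d6 = -451/25
  d9 = d8 + d5*2 + d3 = -326/25
  d10 = d3 + d2/3 = 13/3
  d11 = d5/2 = 1
Walk from origin (0, 0):
  seg 1: down by d4 = 9/5 → (0, -9/5)
  seg 2: left by d5 = 2 → (-2, -9/5)
  seg 3: right by d1 = 5/3 → (-1/3, -9/5)
  seg 4: right by d11 = 1 → (2/3, -9/5)
  seg 5: left by d8 = -451/25 → (1403/75, -9/5)
  seg 6: right by d10 = 13/3 → (576/25, -9/5)
  seg 7: up by d5 = 2 → (576/25, 1/5)
  seg 8: up by d9 = -326/25 → (576/25, -321/25)
  seg 9: up by d10 = 13/3 → (576/25, -638/75)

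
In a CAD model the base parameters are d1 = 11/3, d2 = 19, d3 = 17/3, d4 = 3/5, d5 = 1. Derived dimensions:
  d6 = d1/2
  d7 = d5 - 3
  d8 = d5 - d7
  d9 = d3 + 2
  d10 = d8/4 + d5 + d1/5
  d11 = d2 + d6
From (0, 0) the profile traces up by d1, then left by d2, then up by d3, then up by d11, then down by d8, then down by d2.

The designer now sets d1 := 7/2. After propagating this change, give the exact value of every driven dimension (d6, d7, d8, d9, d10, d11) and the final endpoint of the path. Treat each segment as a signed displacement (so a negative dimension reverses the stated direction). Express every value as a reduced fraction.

d6 = 7/4
d7 = -2
d8 = 3
d9 = 23/3
d10 = 49/20
d11 = 83/4
endpoint = (-19, 95/12)

Apply edit: d1 := 7/2
  d6 = d1/2 = 7/4
  d7 = d5 - 3 = -2
  d8 = d5 - d7 = 3
  d9 = d3 + 2 = 23/3
  d10 = d8/4 + d5 + d1/5 = 49/20
  d11 = d2 + d6 = 83/4
Walk from origin (0, 0):
  seg 1: up by d1 = 7/2 → (0, 7/2)
  seg 2: left by d2 = 19 → (-19, 7/2)
  seg 3: up by d3 = 17/3 → (-19, 55/6)
  seg 4: up by d11 = 83/4 → (-19, 359/12)
  seg 5: down by d8 = 3 → (-19, 323/12)
  seg 6: down by d2 = 19 → (-19, 95/12)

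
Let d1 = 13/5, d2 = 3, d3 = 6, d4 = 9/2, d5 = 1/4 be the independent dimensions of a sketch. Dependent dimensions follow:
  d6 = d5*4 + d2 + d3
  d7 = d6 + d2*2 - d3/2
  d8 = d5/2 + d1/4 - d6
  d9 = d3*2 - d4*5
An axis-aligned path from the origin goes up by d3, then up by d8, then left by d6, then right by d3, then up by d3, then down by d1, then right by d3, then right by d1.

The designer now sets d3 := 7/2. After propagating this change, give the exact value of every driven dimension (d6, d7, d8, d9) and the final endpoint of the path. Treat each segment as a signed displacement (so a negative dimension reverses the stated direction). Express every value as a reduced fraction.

d6 = 15/2
d7 = 47/4
d8 = -269/40
d9 = -31/2
endpoint = (21/10, -93/40)

Apply edit: d3 := 7/2
  d6 = d5*4 + d2 + d3 = 15/2
  d7 = d6 + d2*2 - d3/2 = 47/4
  d8 = d5/2 + d1/4 - d6 = -269/40
  d9 = d3*2 - d4*5 = -31/2
Walk from origin (0, 0):
  seg 1: up by d3 = 7/2 → (0, 7/2)
  seg 2: up by d8 = -269/40 → (0, -129/40)
  seg 3: left by d6 = 15/2 → (-15/2, -129/40)
  seg 4: right by d3 = 7/2 → (-4, -129/40)
  seg 5: up by d3 = 7/2 → (-4, 11/40)
  seg 6: down by d1 = 13/5 → (-4, -93/40)
  seg 7: right by d3 = 7/2 → (-1/2, -93/40)
  seg 8: right by d1 = 13/5 → (21/10, -93/40)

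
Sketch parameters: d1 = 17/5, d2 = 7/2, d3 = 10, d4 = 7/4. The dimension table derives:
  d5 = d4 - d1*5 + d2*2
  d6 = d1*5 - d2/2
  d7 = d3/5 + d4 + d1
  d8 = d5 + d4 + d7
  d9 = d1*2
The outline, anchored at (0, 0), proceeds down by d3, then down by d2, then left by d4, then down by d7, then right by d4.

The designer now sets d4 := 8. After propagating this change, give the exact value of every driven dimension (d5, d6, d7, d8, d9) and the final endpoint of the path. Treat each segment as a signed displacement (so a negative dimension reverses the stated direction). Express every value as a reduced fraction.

d5 = -2
d6 = 61/4
d7 = 67/5
d8 = 97/5
d9 = 34/5
endpoint = (0, -269/10)

Apply edit: d4 := 8
  d5 = d4 - d1*5 + d2*2 = -2
  d6 = d1*5 - d2/2 = 61/4
  d7 = d3/5 + d4 + d1 = 67/5
  d8 = d5 + d4 + d7 = 97/5
  d9 = d1*2 = 34/5
Walk from origin (0, 0):
  seg 1: down by d3 = 10 → (0, -10)
  seg 2: down by d2 = 7/2 → (0, -27/2)
  seg 3: left by d4 = 8 → (-8, -27/2)
  seg 4: down by d7 = 67/5 → (-8, -269/10)
  seg 5: right by d4 = 8 → (0, -269/10)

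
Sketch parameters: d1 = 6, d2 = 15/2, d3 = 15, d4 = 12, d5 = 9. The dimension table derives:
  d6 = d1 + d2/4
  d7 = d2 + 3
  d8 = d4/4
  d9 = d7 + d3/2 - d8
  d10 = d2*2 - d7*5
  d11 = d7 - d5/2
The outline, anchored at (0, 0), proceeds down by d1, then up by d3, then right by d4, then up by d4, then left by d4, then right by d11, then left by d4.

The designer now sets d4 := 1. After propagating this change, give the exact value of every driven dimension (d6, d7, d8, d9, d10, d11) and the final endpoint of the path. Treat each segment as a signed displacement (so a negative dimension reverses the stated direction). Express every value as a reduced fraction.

d6 = 63/8
d7 = 21/2
d8 = 1/4
d9 = 71/4
d10 = -75/2
d11 = 6
endpoint = (5, 10)

Apply edit: d4 := 1
  d6 = d1 + d2/4 = 63/8
  d7 = d2 + 3 = 21/2
  d8 = d4/4 = 1/4
  d9 = d7 + d3/2 - d8 = 71/4
  d10 = d2*2 - d7*5 = -75/2
  d11 = d7 - d5/2 = 6
Walk from origin (0, 0):
  seg 1: down by d1 = 6 → (0, -6)
  seg 2: up by d3 = 15 → (0, 9)
  seg 3: right by d4 = 1 → (1, 9)
  seg 4: up by d4 = 1 → (1, 10)
  seg 5: left by d4 = 1 → (0, 10)
  seg 6: right by d11 = 6 → (6, 10)
  seg 7: left by d4 = 1 → (5, 10)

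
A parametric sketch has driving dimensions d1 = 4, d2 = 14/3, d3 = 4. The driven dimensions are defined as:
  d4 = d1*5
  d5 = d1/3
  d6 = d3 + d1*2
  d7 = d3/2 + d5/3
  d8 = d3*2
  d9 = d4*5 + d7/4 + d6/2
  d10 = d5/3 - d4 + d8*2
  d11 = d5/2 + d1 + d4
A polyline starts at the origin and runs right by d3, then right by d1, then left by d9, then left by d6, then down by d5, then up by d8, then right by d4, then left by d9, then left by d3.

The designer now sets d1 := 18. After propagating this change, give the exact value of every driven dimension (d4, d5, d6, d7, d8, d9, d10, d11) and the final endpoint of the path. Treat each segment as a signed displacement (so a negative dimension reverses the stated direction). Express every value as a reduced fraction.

Apply edit: d1 := 18
  d4 = d1*5 = 90
  d5 = d1/3 = 6
  d6 = d3 + d1*2 = 40
  d7 = d3/2 + d5/3 = 4
  d8 = d3*2 = 8
  d9 = d4*5 + d7/4 + d6/2 = 471
  d10 = d5/3 - d4 + d8*2 = -72
  d11 = d5/2 + d1 + d4 = 111
Walk from origin (0, 0):
  seg 1: right by d3 = 4 → (4, 0)
  seg 2: right by d1 = 18 → (22, 0)
  seg 3: left by d9 = 471 → (-449, 0)
  seg 4: left by d6 = 40 → (-489, 0)
  seg 5: down by d5 = 6 → (-489, -6)
  seg 6: up by d8 = 8 → (-489, 2)
  seg 7: right by d4 = 90 → (-399, 2)
  seg 8: left by d9 = 471 → (-870, 2)
  seg 9: left by d3 = 4 → (-874, 2)

d4 = 90
d5 = 6
d6 = 40
d7 = 4
d8 = 8
d9 = 471
d10 = -72
d11 = 111
endpoint = (-874, 2)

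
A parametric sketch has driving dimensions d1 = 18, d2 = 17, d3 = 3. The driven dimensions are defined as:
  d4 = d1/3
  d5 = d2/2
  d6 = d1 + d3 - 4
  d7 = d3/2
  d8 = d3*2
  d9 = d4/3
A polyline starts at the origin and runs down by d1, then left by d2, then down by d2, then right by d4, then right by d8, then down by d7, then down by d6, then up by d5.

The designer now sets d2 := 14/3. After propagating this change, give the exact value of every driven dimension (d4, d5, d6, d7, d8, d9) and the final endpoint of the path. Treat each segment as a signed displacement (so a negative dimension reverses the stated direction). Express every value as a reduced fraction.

d4 = 6
d5 = 7/3
d6 = 17
d7 = 3/2
d8 = 6
d9 = 2
endpoint = (22/3, -233/6)

Apply edit: d2 := 14/3
  d4 = d1/3 = 6
  d5 = d2/2 = 7/3
  d6 = d1 + d3 - 4 = 17
  d7 = d3/2 = 3/2
  d8 = d3*2 = 6
  d9 = d4/3 = 2
Walk from origin (0, 0):
  seg 1: down by d1 = 18 → (0, -18)
  seg 2: left by d2 = 14/3 → (-14/3, -18)
  seg 3: down by d2 = 14/3 → (-14/3, -68/3)
  seg 4: right by d4 = 6 → (4/3, -68/3)
  seg 5: right by d8 = 6 → (22/3, -68/3)
  seg 6: down by d7 = 3/2 → (22/3, -145/6)
  seg 7: down by d6 = 17 → (22/3, -247/6)
  seg 8: up by d5 = 7/3 → (22/3, -233/6)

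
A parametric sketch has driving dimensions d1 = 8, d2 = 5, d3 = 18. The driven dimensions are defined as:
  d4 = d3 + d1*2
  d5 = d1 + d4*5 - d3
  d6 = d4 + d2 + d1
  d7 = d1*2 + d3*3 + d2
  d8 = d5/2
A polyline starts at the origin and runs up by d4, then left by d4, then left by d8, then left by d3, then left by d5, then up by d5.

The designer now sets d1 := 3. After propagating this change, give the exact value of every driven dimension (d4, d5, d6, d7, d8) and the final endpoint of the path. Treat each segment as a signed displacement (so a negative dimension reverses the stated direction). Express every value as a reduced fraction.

d4 = 24
d5 = 105
d6 = 32
d7 = 65
d8 = 105/2
endpoint = (-399/2, 129)

Apply edit: d1 := 3
  d4 = d3 + d1*2 = 24
  d5 = d1 + d4*5 - d3 = 105
  d6 = d4 + d2 + d1 = 32
  d7 = d1*2 + d3*3 + d2 = 65
  d8 = d5/2 = 105/2
Walk from origin (0, 0):
  seg 1: up by d4 = 24 → (0, 24)
  seg 2: left by d4 = 24 → (-24, 24)
  seg 3: left by d8 = 105/2 → (-153/2, 24)
  seg 4: left by d3 = 18 → (-189/2, 24)
  seg 5: left by d5 = 105 → (-399/2, 24)
  seg 6: up by d5 = 105 → (-399/2, 129)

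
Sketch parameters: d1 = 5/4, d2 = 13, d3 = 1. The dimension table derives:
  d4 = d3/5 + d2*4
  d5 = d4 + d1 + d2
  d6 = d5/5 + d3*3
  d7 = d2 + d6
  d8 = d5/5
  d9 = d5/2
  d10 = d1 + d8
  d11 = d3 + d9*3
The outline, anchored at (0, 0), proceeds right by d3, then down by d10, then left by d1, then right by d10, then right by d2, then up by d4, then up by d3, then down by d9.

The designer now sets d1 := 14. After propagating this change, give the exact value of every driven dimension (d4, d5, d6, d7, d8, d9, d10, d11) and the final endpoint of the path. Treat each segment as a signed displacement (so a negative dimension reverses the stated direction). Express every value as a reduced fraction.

Apply edit: d1 := 14
  d4 = d3/5 + d2*4 = 261/5
  d5 = d4 + d1 + d2 = 396/5
  d6 = d5/5 + d3*3 = 471/25
  d7 = d2 + d6 = 796/25
  d8 = d5/5 = 396/25
  d9 = d5/2 = 198/5
  d10 = d1 + d8 = 746/25
  d11 = d3 + d9*3 = 599/5
Walk from origin (0, 0):
  seg 1: right by d3 = 1 → (1, 0)
  seg 2: down by d10 = 746/25 → (1, -746/25)
  seg 3: left by d1 = 14 → (-13, -746/25)
  seg 4: right by d10 = 746/25 → (421/25, -746/25)
  seg 5: right by d2 = 13 → (746/25, -746/25)
  seg 6: up by d4 = 261/5 → (746/25, 559/25)
  seg 7: up by d3 = 1 → (746/25, 584/25)
  seg 8: down by d9 = 198/5 → (746/25, -406/25)

d4 = 261/5
d5 = 396/5
d6 = 471/25
d7 = 796/25
d8 = 396/25
d9 = 198/5
d10 = 746/25
d11 = 599/5
endpoint = (746/25, -406/25)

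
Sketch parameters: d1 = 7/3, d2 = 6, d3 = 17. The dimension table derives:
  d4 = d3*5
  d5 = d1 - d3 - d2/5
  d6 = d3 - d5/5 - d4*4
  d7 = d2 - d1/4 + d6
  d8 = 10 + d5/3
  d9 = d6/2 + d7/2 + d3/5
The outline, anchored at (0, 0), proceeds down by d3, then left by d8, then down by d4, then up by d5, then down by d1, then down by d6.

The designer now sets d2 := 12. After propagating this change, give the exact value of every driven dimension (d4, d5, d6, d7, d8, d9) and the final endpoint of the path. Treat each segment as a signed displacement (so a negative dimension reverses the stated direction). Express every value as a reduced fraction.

d4 = 85
d5 = -256/15
d6 = -23969/75
d7 = -30817/100
d8 = 194/45
d9 = -186287/600
endpoint = (-194/45, 14864/75)

Apply edit: d2 := 12
  d4 = d3*5 = 85
  d5 = d1 - d3 - d2/5 = -256/15
  d6 = d3 - d5/5 - d4*4 = -23969/75
  d7 = d2 - d1/4 + d6 = -30817/100
  d8 = 10 + d5/3 = 194/45
  d9 = d6/2 + d7/2 + d3/5 = -186287/600
Walk from origin (0, 0):
  seg 1: down by d3 = 17 → (0, -17)
  seg 2: left by d8 = 194/45 → (-194/45, -17)
  seg 3: down by d4 = 85 → (-194/45, -102)
  seg 4: up by d5 = -256/15 → (-194/45, -1786/15)
  seg 5: down by d1 = 7/3 → (-194/45, -607/5)
  seg 6: down by d6 = -23969/75 → (-194/45, 14864/75)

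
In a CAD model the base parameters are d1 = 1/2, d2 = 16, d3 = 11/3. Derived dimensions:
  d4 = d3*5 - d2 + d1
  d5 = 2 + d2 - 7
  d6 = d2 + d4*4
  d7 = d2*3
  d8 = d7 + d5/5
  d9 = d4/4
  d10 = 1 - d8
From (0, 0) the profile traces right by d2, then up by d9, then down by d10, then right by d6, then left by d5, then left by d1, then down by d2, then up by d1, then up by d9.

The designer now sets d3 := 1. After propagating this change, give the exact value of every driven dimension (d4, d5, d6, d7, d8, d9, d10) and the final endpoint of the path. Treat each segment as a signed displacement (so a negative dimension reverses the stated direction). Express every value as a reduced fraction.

Apply edit: d3 := 1
  d4 = d3*5 - d2 + d1 = -21/2
  d5 = 2 + d2 - 7 = 11
  d6 = d2 + d4*4 = -26
  d7 = d2*3 = 48
  d8 = d7 + d5/5 = 251/5
  d9 = d4/4 = -21/8
  d10 = 1 - d8 = -246/5
Walk from origin (0, 0):
  seg 1: right by d2 = 16 → (16, 0)
  seg 2: up by d9 = -21/8 → (16, -21/8)
  seg 3: down by d10 = -246/5 → (16, 1863/40)
  seg 4: right by d6 = -26 → (-10, 1863/40)
  seg 5: left by d5 = 11 → (-21, 1863/40)
  seg 6: left by d1 = 1/2 → (-43/2, 1863/40)
  seg 7: down by d2 = 16 → (-43/2, 1223/40)
  seg 8: up by d1 = 1/2 → (-43/2, 1243/40)
  seg 9: up by d9 = -21/8 → (-43/2, 569/20)

d4 = -21/2
d5 = 11
d6 = -26
d7 = 48
d8 = 251/5
d9 = -21/8
d10 = -246/5
endpoint = (-43/2, 569/20)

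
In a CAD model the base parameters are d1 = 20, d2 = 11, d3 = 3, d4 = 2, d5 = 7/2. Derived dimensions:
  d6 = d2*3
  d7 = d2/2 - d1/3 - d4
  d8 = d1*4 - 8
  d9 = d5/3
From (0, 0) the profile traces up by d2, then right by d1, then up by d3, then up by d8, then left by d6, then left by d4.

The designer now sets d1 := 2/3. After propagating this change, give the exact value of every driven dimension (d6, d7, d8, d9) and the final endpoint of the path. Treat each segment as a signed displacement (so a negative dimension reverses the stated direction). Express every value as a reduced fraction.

Apply edit: d1 := 2/3
  d6 = d2*3 = 33
  d7 = d2/2 - d1/3 - d4 = 59/18
  d8 = d1*4 - 8 = -16/3
  d9 = d5/3 = 7/6
Walk from origin (0, 0):
  seg 1: up by d2 = 11 → (0, 11)
  seg 2: right by d1 = 2/3 → (2/3, 11)
  seg 3: up by d3 = 3 → (2/3, 14)
  seg 4: up by d8 = -16/3 → (2/3, 26/3)
  seg 5: left by d6 = 33 → (-97/3, 26/3)
  seg 6: left by d4 = 2 → (-103/3, 26/3)

d6 = 33
d7 = 59/18
d8 = -16/3
d9 = 7/6
endpoint = (-103/3, 26/3)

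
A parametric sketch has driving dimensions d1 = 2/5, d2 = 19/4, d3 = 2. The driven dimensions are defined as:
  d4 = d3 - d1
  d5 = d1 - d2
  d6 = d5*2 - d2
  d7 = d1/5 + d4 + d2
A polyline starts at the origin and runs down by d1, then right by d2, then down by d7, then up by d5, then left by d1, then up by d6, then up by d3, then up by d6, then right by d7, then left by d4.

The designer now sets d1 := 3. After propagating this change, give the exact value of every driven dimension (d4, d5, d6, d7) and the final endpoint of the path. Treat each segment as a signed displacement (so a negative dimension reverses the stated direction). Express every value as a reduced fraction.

Apply edit: d1 := 3
  d4 = d3 - d1 = -1
  d5 = d1 - d2 = -7/4
  d6 = d5*2 - d2 = -33/4
  d7 = d1/5 + d4 + d2 = 87/20
Walk from origin (0, 0):
  seg 1: down by d1 = 3 → (0, -3)
  seg 2: right by d2 = 19/4 → (19/4, -3)
  seg 3: down by d7 = 87/20 → (19/4, -147/20)
  seg 4: up by d5 = -7/4 → (19/4, -91/10)
  seg 5: left by d1 = 3 → (7/4, -91/10)
  seg 6: up by d6 = -33/4 → (7/4, -347/20)
  seg 7: up by d3 = 2 → (7/4, -307/20)
  seg 8: up by d6 = -33/4 → (7/4, -118/5)
  seg 9: right by d7 = 87/20 → (61/10, -118/5)
  seg 10: left by d4 = -1 → (71/10, -118/5)

d4 = -1
d5 = -7/4
d6 = -33/4
d7 = 87/20
endpoint = (71/10, -118/5)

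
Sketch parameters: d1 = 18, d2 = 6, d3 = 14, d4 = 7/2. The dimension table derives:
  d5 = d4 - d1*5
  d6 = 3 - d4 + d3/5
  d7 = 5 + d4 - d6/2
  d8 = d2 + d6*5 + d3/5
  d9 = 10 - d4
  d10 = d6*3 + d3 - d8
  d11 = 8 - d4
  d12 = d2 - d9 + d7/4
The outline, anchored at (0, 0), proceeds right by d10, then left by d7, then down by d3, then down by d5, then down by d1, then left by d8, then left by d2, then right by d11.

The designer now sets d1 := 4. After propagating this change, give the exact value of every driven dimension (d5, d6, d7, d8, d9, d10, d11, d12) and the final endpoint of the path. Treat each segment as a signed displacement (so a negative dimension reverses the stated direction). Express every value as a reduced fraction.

Apply edit: d1 := 4
  d5 = d4 - d1*5 = -33/2
  d6 = 3 - d4 + d3/5 = 23/10
  d7 = 5 + d4 - d6/2 = 147/20
  d8 = d2 + d6*5 + d3/5 = 203/10
  d9 = 10 - d4 = 13/2
  d10 = d6*3 + d3 - d8 = 3/5
  d11 = 8 - d4 = 9/2
  d12 = d2 - d9 + d7/4 = 107/80
Walk from origin (0, 0):
  seg 1: right by d10 = 3/5 → (3/5, 0)
  seg 2: left by d7 = 147/20 → (-27/4, 0)
  seg 3: down by d3 = 14 → (-27/4, -14)
  seg 4: down by d5 = -33/2 → (-27/4, 5/2)
  seg 5: down by d1 = 4 → (-27/4, -3/2)
  seg 6: left by d8 = 203/10 → (-541/20, -3/2)
  seg 7: left by d2 = 6 → (-661/20, -3/2)
  seg 8: right by d11 = 9/2 → (-571/20, -3/2)

d5 = -33/2
d6 = 23/10
d7 = 147/20
d8 = 203/10
d9 = 13/2
d10 = 3/5
d11 = 9/2
d12 = 107/80
endpoint = (-571/20, -3/2)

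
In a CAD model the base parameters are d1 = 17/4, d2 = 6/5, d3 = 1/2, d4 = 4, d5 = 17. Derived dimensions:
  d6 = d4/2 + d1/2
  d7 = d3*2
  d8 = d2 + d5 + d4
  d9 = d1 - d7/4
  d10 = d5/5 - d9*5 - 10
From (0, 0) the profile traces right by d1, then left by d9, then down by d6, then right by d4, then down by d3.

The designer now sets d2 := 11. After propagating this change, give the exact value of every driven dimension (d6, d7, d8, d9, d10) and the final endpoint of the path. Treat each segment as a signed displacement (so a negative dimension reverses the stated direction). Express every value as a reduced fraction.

d6 = 33/8
d7 = 1
d8 = 32
d9 = 4
d10 = -133/5
endpoint = (17/4, -37/8)

Apply edit: d2 := 11
  d6 = d4/2 + d1/2 = 33/8
  d7 = d3*2 = 1
  d8 = d2 + d5 + d4 = 32
  d9 = d1 - d7/4 = 4
  d10 = d5/5 - d9*5 - 10 = -133/5
Walk from origin (0, 0):
  seg 1: right by d1 = 17/4 → (17/4, 0)
  seg 2: left by d9 = 4 → (1/4, 0)
  seg 3: down by d6 = 33/8 → (1/4, -33/8)
  seg 4: right by d4 = 4 → (17/4, -33/8)
  seg 5: down by d3 = 1/2 → (17/4, -37/8)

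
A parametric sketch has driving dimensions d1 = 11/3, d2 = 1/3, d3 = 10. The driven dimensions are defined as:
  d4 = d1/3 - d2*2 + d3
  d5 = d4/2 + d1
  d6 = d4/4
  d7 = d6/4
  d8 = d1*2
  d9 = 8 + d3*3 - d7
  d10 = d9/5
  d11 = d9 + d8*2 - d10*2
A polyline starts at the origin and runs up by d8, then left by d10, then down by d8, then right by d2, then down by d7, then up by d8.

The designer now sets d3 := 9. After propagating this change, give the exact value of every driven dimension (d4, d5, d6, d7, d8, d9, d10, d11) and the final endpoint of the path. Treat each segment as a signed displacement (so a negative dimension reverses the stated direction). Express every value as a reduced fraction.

d4 = 86/9
d5 = 76/9
d6 = 43/18
d7 = 43/72
d8 = 22/3
d9 = 2477/72
d10 = 2477/360
d11 = 4237/120
endpoint = (-2357/360, 485/72)

Apply edit: d3 := 9
  d4 = d1/3 - d2*2 + d3 = 86/9
  d5 = d4/2 + d1 = 76/9
  d6 = d4/4 = 43/18
  d7 = d6/4 = 43/72
  d8 = d1*2 = 22/3
  d9 = 8 + d3*3 - d7 = 2477/72
  d10 = d9/5 = 2477/360
  d11 = d9 + d8*2 - d10*2 = 4237/120
Walk from origin (0, 0):
  seg 1: up by d8 = 22/3 → (0, 22/3)
  seg 2: left by d10 = 2477/360 → (-2477/360, 22/3)
  seg 3: down by d8 = 22/3 → (-2477/360, 0)
  seg 4: right by d2 = 1/3 → (-2357/360, 0)
  seg 5: down by d7 = 43/72 → (-2357/360, -43/72)
  seg 6: up by d8 = 22/3 → (-2357/360, 485/72)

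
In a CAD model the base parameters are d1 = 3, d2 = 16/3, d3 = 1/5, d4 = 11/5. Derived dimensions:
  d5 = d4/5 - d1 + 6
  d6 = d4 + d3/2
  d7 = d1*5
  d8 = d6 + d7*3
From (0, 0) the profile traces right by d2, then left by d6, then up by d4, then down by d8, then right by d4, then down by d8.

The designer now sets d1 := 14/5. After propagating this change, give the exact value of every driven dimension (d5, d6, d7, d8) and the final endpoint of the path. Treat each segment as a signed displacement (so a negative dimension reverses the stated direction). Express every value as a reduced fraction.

Apply edit: d1 := 14/5
  d5 = d4/5 - d1 + 6 = 91/25
  d6 = d4 + d3/2 = 23/10
  d7 = d1*5 = 14
  d8 = d6 + d7*3 = 443/10
Walk from origin (0, 0):
  seg 1: right by d2 = 16/3 → (16/3, 0)
  seg 2: left by d6 = 23/10 → (91/30, 0)
  seg 3: up by d4 = 11/5 → (91/30, 11/5)
  seg 4: down by d8 = 443/10 → (91/30, -421/10)
  seg 5: right by d4 = 11/5 → (157/30, -421/10)
  seg 6: down by d8 = 443/10 → (157/30, -432/5)

d5 = 91/25
d6 = 23/10
d7 = 14
d8 = 443/10
endpoint = (157/30, -432/5)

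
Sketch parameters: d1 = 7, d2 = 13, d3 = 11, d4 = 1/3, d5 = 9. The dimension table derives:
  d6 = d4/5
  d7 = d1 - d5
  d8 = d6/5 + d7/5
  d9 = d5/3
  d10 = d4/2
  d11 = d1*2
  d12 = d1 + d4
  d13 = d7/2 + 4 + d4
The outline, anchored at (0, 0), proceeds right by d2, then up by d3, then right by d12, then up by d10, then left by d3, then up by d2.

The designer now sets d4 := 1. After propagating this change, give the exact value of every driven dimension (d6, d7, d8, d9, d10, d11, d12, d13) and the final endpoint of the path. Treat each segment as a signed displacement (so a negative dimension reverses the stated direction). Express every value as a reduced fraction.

d6 = 1/5
d7 = -2
d8 = -9/25
d9 = 3
d10 = 1/2
d11 = 14
d12 = 8
d13 = 4
endpoint = (10, 49/2)

Apply edit: d4 := 1
  d6 = d4/5 = 1/5
  d7 = d1 - d5 = -2
  d8 = d6/5 + d7/5 = -9/25
  d9 = d5/3 = 3
  d10 = d4/2 = 1/2
  d11 = d1*2 = 14
  d12 = d1 + d4 = 8
  d13 = d7/2 + 4 + d4 = 4
Walk from origin (0, 0):
  seg 1: right by d2 = 13 → (13, 0)
  seg 2: up by d3 = 11 → (13, 11)
  seg 3: right by d12 = 8 → (21, 11)
  seg 4: up by d10 = 1/2 → (21, 23/2)
  seg 5: left by d3 = 11 → (10, 23/2)
  seg 6: up by d2 = 13 → (10, 49/2)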